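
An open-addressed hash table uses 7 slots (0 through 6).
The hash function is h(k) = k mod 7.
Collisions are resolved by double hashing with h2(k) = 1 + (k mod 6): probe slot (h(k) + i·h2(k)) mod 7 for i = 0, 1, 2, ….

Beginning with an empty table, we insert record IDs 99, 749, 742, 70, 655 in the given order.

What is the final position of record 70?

3

Insert 99: h=1, slot 1 empty => index 1.
Insert 749: h=0, slot 0 empty => index 0.
Insert 742: h=0, h2=5, slot 0 occupied => index 5.
Insert 70: h=0, h2=5, slots 0,5 occupied => index 3.
Insert 655: h=4, slot 4 empty => index 4.
Table: [749, 99, -, 70, 655, 742, -]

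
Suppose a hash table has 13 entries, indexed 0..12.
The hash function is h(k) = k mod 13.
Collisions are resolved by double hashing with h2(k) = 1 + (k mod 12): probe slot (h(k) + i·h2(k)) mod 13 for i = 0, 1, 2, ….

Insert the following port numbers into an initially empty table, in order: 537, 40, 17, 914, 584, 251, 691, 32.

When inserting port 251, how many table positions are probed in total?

537: h=4 → slot 4
40: h=1 → slot 1
17: h=4, h2=6, probe 4,10 → slot 10
914: h=4, h2=3, probe 4,7 → slot 7
584: h=12 → slot 12
251: h=4, h2=12, probe 4,3 → slot 3
691: h=2 → slot 2
32: h=6 → slot 6
Table: [∅, 40, 691, 251, 537, ∅, 32, 914, ∅, ∅, 17, ∅, 584]

2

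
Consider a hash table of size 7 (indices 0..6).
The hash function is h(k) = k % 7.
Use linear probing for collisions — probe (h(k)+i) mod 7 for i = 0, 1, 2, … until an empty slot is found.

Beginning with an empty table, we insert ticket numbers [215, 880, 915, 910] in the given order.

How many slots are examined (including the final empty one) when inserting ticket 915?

215: h=5 => slot 5
880: h=5, probe 5,6 => slot 6
915: h=5, probe 5,6,0 => slot 0
910: h=0, probe 0,1 => slot 1
Table: [915, 910, -, -, -, 215, 880]

3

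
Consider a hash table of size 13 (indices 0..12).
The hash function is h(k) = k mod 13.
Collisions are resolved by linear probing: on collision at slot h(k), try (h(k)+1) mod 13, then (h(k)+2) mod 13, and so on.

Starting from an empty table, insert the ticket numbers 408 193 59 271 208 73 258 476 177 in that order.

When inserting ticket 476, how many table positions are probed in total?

2

408 hashes to 5; slot 5 is free => place at 5.
193 hashes to 11; slot 11 is free => place at 11.
59 hashes to 7; slot 7 is free => place at 7.
271 hashes to 11; 11 taken => place at 12.
208 hashes to 0; slot 0 is free => place at 0.
73 hashes to 8; slot 8 is free => place at 8.
258 hashes to 11; 11,12,0 taken => place at 1.
476 hashes to 8; 8 taken => place at 9.
177 hashes to 8; 8,9 taken => place at 10.
Table: [208, 258, _, _, _, 408, _, 59, 73, 476, 177, 193, 271]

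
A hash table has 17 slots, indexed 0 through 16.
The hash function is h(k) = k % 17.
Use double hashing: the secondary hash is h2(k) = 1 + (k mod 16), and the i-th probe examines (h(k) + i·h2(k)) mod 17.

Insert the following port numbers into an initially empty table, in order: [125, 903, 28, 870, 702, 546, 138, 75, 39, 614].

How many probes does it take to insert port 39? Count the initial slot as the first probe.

3

125 hashes to 6; slot 6 is free → place at 6.
903 hashes to 2; slot 2 is free → place at 2.
28 hashes to 11; slot 11 is free → place at 11.
870 hashes to 3; slot 3 is free → place at 3.
702 hashes to 5; slot 5 is free → place at 5.
546 hashes to 2, h2=3; 2,5 taken → place at 8.
138 hashes to 2, h2=11; 2 taken → place at 13.
75 hashes to 7; slot 7 is free → place at 7.
39 hashes to 5, h2=8; 5,13 taken → place at 4.
614 hashes to 2, h2=7; 2 taken → place at 9.
Table: [—, —, 903, 870, 39, 702, 125, 75, 546, 614, —, 28, —, 138, —, —, —]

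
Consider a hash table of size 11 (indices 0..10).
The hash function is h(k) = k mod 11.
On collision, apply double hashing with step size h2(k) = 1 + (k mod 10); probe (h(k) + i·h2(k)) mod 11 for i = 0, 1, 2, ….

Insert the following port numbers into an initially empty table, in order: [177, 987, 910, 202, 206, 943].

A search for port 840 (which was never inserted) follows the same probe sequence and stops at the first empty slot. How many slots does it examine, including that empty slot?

177 hashes to 1; slot 1 is free => place at 1.
987 hashes to 8; slot 8 is free => place at 8.
910 hashes to 8, h2=1; 8 taken => place at 9.
202 hashes to 4; slot 4 is free => place at 4.
206 hashes to 8, h2=7; 8,4 taken => place at 0.
943 hashes to 8, h2=4; 8,1 taken => place at 5.
Table: [206, 177, -, -, 202, 943, -, -, 987, 910, -]
Lookup 840: h=4, h2=1, probe 4,5,6 → slot 6 empty, not found.

3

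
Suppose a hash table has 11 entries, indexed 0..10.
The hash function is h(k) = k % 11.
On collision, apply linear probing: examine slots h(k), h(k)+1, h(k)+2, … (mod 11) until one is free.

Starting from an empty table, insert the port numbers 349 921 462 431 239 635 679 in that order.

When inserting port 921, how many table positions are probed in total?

2

Insert 349: h=8, slot 8 empty => index 8.
Insert 921: h=8, slot 8 occupied => index 9.
Insert 462: h=0, slot 0 empty => index 0.
Insert 431: h=2, slot 2 empty => index 2.
Insert 239: h=8, slots 8,9 occupied => index 10.
Insert 635: h=8, slots 8,9,10,0 occupied => index 1.
Insert 679: h=8, slots 8,9,10,0,1,2 occupied => index 3.
Table: [462, 635, 431, 679, -, -, -, -, 349, 921, 239]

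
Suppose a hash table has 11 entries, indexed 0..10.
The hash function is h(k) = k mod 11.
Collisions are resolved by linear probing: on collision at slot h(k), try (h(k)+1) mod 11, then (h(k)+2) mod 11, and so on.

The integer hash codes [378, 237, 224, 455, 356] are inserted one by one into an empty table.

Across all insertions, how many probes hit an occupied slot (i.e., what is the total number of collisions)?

378: h=4 => slot 4
237: h=6 => slot 6
224: h=4, probe 4,5 => slot 5
455: h=4, probe 4,5,6,7 => slot 7
356: h=4, probe 4,5,6,7,8 => slot 8
Table: [_, _, _, _, 378, 224, 237, 455, 356, _, _]

8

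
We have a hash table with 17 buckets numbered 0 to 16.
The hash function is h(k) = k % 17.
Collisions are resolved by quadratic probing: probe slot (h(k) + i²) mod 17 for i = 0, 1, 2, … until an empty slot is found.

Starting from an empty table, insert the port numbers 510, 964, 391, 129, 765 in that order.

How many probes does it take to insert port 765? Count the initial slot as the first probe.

3

510: h=0 -> slot 0
964: h=12 -> slot 12
391: h=0, probe 0,1 -> slot 1
129: h=10 -> slot 10
765: h=0, probe 0,1,4 -> slot 4
Table: [510, 391, —, —, 765, —, —, —, —, —, 129, —, 964, —, —, —, —]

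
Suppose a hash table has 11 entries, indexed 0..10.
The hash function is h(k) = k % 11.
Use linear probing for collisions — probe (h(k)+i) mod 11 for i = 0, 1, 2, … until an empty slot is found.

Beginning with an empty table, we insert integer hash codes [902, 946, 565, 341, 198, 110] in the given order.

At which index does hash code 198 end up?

3

902: h=0 -> slot 0
946: h=0, probe 0,1 -> slot 1
565: h=4 -> slot 4
341: h=0, probe 0,1,2 -> slot 2
198: h=0, probe 0,1,2,3 -> slot 3
110: h=0, probe 0,1,2,3,4,5 -> slot 5
Table: [902, 946, 341, 198, 565, 110, —, —, —, —, —]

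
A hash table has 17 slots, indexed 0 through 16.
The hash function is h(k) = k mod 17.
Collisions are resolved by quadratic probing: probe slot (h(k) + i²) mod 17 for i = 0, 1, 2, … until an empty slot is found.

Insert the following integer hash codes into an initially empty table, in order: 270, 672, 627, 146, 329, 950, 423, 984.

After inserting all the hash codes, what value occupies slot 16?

270 hashes to 15; slot 15 is free -> place at 15.
672 hashes to 9; slot 9 is free -> place at 9.
627 hashes to 15; 15 taken -> place at 16.
146 hashes to 10; slot 10 is free -> place at 10.
329 hashes to 6; slot 6 is free -> place at 6.
950 hashes to 15; 15,16 taken -> place at 2.
423 hashes to 15; 15,16,2 taken -> place at 7.
984 hashes to 15; 15,16,2,7 taken -> place at 14.
Table: [∅, ∅, 950, ∅, ∅, ∅, 329, 423, ∅, 672, 146, ∅, ∅, ∅, 984, 270, 627]

627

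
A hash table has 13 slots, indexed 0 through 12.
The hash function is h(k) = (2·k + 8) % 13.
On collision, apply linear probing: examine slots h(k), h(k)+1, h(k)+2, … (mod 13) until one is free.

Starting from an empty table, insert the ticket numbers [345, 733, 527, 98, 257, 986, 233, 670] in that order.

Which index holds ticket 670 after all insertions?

345 hashes to 9; slot 9 is free → place at 9.
733 hashes to 5; slot 5 is free → place at 5.
527 hashes to 9; 9 taken → place at 10.
98 hashes to 9; 9,10 taken → place at 11.
257 hashes to 2; slot 2 is free → place at 2.
986 hashes to 4; slot 4 is free → place at 4.
233 hashes to 6; slot 6 is free → place at 6.
670 hashes to 9; 9,10,11 taken → place at 12.
Table: [∅, ∅, 257, ∅, 986, 733, 233, ∅, ∅, 345, 527, 98, 670]

12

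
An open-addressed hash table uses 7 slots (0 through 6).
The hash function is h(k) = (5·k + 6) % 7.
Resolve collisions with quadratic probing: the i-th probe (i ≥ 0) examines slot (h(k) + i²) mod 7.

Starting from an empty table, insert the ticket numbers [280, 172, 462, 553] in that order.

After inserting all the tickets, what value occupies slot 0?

280: h=6 => slot 6
172: h=5 => slot 5
462: h=6, probe 6,0 => slot 0
553: h=6, probe 6,0,3 => slot 3
Table: [462, ∅, ∅, 553, ∅, 172, 280]

462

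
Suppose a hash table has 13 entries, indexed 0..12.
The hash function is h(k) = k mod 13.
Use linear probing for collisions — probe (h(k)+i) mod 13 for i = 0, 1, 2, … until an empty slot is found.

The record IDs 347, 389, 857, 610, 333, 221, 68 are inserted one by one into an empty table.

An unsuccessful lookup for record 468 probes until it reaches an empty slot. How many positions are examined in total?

5

347 hashes to 9; slot 9 is free -> place at 9.
389 hashes to 12; slot 12 is free -> place at 12.
857 hashes to 12; 12 taken -> place at 0.
610 hashes to 12; 12,0 taken -> place at 1.
333 hashes to 8; slot 8 is free -> place at 8.
221 hashes to 0; 0,1 taken -> place at 2.
68 hashes to 3; slot 3 is free -> place at 3.
Table: [857, 610, 221, 68, ∅, ∅, ∅, ∅, 333, 347, ∅, ∅, 389]
Lookup 468: h=0, probe 0,1,2,3,4 → slot 4 empty, not found.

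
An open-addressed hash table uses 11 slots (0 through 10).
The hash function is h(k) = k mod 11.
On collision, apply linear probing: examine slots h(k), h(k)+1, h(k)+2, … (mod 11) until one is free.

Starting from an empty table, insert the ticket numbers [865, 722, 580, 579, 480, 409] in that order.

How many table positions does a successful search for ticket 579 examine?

4

865 hashes to 7; slot 7 is free → place at 7.
722 hashes to 7; 7 taken → place at 8.
580 hashes to 8; 8 taken → place at 9.
579 hashes to 7; 7,8,9 taken → place at 10.
480 hashes to 7; 7,8,9,10 taken → place at 0.
409 hashes to 2; slot 2 is free → place at 2.
Table: [480, —, 409, —, —, —, —, 865, 722, 580, 579]
Lookup 579: h=7, probe 7,8,9,10 → found at 10.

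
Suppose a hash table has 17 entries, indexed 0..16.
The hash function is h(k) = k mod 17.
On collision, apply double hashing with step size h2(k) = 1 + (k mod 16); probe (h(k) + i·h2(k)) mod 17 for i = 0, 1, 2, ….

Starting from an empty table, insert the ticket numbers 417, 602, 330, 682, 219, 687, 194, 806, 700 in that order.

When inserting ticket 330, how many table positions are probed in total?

417: h=9 -> slot 9
602: h=7 -> slot 7
330: h=7, h2=11, probe 7,1 -> slot 1
682: h=2 -> slot 2
219: h=15 -> slot 15
687: h=7, h2=16, probe 7,6 -> slot 6
194: h=7, h2=3, probe 7,10 -> slot 10
806: h=7, h2=7, probe 7,14 -> slot 14
700: h=3 -> slot 3
Table: [—, 330, 682, 700, —, —, 687, 602, —, 417, 194, —, —, —, 806, 219, —]

2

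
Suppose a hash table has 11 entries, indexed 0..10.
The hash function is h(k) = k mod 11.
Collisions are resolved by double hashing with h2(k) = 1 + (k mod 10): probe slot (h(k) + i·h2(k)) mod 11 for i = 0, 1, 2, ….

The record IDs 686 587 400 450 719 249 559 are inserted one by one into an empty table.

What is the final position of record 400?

Insert 686: h=4, slot 4 empty => index 4.
Insert 587: h=4, h2=8, slot 4 occupied => index 1.
Insert 400: h=4, h2=1, slot 4 occupied => index 5.
Insert 450: h=10, slot 10 empty => index 10.
Insert 719: h=4, h2=10, slot 4 occupied => index 3.
Insert 249: h=7, slot 7 empty => index 7.
Insert 559: h=9, slot 9 empty => index 9.
Table: [_, 587, _, 719, 686, 400, _, 249, _, 559, 450]

5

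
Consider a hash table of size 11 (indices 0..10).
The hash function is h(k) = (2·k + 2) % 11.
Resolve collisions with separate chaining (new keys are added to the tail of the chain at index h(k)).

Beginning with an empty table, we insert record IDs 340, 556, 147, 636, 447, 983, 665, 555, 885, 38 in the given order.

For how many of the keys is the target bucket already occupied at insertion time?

4

Insert 340: h=0, bucket 0 empty -> new chain.
Insert 556: h=3, bucket 3 empty -> new chain.
Insert 147: h=10, bucket 10 empty -> new chain.
Insert 636: h=9, bucket 9 empty -> new chain.
Insert 447: h=5, bucket 5 empty -> new chain.
Insert 983: h=10, bucket 10 nonempty -> append to chain.
Insert 665: h=1, bucket 1 empty -> new chain.
Insert 555: h=1, bucket 1 nonempty -> append to chain.
Insert 885: h=1, bucket 1 nonempty -> append to chain.
Insert 38: h=1, bucket 1 nonempty -> append to chain.
Final buckets:
0: 340
1: 665 -> 555 -> 885 -> 38
2: -
3: 556
4: -
5: 447
6: -
7: -
8: -
9: 636
10: 147 -> 983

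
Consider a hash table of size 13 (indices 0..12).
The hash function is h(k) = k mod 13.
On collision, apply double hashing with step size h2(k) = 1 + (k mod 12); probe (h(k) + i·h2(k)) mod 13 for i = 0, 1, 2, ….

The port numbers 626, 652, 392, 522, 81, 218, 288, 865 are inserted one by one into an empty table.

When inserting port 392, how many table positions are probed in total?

626: h=2 => slot 2
652: h=2, h2=5, probe 2,7 => slot 7
392: h=2, h2=9, probe 2,11 => slot 11
522: h=2, h2=7, probe 2,9 => slot 9
81: h=3 => slot 3
218: h=10 => slot 10
288: h=2, h2=1, probe 2,3,4 => slot 4
865: h=7, h2=2, probe 7,9,11,0 => slot 0
Table: [865, ∅, 626, 81, 288, ∅, ∅, 652, ∅, 522, 218, 392, ∅]

2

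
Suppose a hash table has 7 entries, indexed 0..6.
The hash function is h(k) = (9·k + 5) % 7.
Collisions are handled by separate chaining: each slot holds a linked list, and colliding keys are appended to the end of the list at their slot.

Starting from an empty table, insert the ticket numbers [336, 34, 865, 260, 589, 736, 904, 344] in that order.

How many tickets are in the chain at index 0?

5

Insert 336: h=5, bucket 5 empty -> new chain.
Insert 34: h=3, bucket 3 empty -> new chain.
Insert 865: h=6, bucket 6 empty -> new chain.
Insert 260: h=0, bucket 0 empty -> new chain.
Insert 589: h=0, bucket 0 nonempty -> append to chain.
Insert 736: h=0, bucket 0 nonempty -> append to chain.
Insert 904: h=0, bucket 0 nonempty -> append to chain.
Insert 344: h=0, bucket 0 nonempty -> append to chain.
Final buckets:
0: 260 -> 589 -> 736 -> 904 -> 344
1: _
2: _
3: 34
4: _
5: 336
6: 865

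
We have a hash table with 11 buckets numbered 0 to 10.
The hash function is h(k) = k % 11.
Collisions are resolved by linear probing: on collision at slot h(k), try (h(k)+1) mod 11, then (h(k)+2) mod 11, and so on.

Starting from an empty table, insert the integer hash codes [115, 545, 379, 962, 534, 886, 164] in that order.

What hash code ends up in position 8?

962

115 hashes to 5; slot 5 is free → place at 5.
545 hashes to 6; slot 6 is free → place at 6.
379 hashes to 5; 5,6 taken → place at 7.
962 hashes to 5; 5,6,7 taken → place at 8.
534 hashes to 6; 6,7,8 taken → place at 9.
886 hashes to 6; 6,7,8,9 taken → place at 10.
164 hashes to 10; 10 taken → place at 0.
Table: [164, _, _, _, _, 115, 545, 379, 962, 534, 886]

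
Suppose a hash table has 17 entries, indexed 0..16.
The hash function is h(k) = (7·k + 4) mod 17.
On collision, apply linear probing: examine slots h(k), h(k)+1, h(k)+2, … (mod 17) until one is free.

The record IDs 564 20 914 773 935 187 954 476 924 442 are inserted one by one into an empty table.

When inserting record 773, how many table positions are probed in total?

Insert 564: h=8, slot 8 empty -> index 8.
Insert 20: h=8, slot 8 occupied -> index 9.
Insert 914: h=10, slot 10 empty -> index 10.
Insert 773: h=9, slots 9,10 occupied -> index 11.
Insert 935: h=4, slot 4 empty -> index 4.
Insert 187: h=4, slot 4 occupied -> index 5.
Insert 954: h=1, slot 1 empty -> index 1.
Insert 476: h=4, slots 4,5 occupied -> index 6.
Insert 924: h=12, slot 12 empty -> index 12.
Insert 442: h=4, slots 4,5,6 occupied -> index 7.
Table: [_, 954, _, _, 935, 187, 476, 442, 564, 20, 914, 773, 924, _, _, _, _]

3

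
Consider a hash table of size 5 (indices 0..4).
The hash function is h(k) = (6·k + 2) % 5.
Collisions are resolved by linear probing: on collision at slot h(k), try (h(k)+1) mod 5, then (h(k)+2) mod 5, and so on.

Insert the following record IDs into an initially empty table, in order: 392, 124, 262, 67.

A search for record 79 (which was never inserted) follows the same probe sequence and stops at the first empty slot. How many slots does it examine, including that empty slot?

3

Insert 392: h=4, slot 4 empty -> index 4.
Insert 124: h=1, slot 1 empty -> index 1.
Insert 262: h=4, slot 4 occupied -> index 0.
Insert 67: h=4, slots 4,0,1 occupied -> index 2.
Table: [262, 124, 67, ∅, 392]
Lookup 79: h=1, probe 1,2,3 → slot 3 empty, not found.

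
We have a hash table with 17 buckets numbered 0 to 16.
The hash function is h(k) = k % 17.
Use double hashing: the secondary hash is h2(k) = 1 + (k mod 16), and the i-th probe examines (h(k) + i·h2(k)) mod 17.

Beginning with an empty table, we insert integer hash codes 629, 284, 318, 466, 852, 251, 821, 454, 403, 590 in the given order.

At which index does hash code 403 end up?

629 hashes to 0; slot 0 is free => place at 0.
284 hashes to 12; slot 12 is free => place at 12.
318 hashes to 12, h2=15; 12 taken => place at 10.
466 hashes to 7; slot 7 is free => place at 7.
852 hashes to 2; slot 2 is free => place at 2.
251 hashes to 13; slot 13 is free => place at 13.
821 hashes to 5; slot 5 is free => place at 5.
454 hashes to 12, h2=7; 12,2 taken => place at 9.
403 hashes to 12, h2=4; 12 taken => place at 16.
590 hashes to 12, h2=15; 12,10 taken => place at 8.
Table: [629, ., 852, ., ., 821, ., 466, 590, 454, 318, ., 284, 251, ., ., 403]

16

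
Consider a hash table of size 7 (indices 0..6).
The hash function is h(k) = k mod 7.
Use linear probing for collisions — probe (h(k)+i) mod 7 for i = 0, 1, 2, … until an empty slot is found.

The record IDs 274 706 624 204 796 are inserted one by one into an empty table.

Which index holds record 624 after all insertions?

2

274: h=1 => slot 1
706: h=6 => slot 6
624: h=1, probe 1,2 => slot 2
204: h=1, probe 1,2,3 => slot 3
796: h=5 => slot 5
Table: [—, 274, 624, 204, —, 796, 706]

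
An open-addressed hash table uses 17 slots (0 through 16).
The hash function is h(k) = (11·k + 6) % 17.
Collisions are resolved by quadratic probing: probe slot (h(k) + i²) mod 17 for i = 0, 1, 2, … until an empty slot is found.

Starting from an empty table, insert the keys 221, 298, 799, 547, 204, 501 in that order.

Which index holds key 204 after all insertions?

10

221 hashes to 6; slot 6 is free -> place at 6.
298 hashes to 3; slot 3 is free -> place at 3.
799 hashes to 6; 6 taken -> place at 7.
547 hashes to 5; slot 5 is free -> place at 5.
204 hashes to 6; 6,7 taken -> place at 10.
501 hashes to 9; slot 9 is free -> place at 9.
Table: [., ., ., 298, ., 547, 221, 799, ., 501, 204, ., ., ., ., ., .]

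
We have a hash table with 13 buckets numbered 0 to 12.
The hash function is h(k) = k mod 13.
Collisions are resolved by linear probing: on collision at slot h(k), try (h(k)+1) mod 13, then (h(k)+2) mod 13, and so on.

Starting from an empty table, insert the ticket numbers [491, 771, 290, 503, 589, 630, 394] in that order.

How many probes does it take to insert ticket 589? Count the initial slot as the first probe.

491 hashes to 10; slot 10 is free => place at 10.
771 hashes to 4; slot 4 is free => place at 4.
290 hashes to 4; 4 taken => place at 5.
503 hashes to 9; slot 9 is free => place at 9.
589 hashes to 4; 4,5 taken => place at 6.
630 hashes to 6; 6 taken => place at 7.
394 hashes to 4; 4,5,6,7 taken => place at 8.
Table: [∅, ∅, ∅, ∅, 771, 290, 589, 630, 394, 503, 491, ∅, ∅]

3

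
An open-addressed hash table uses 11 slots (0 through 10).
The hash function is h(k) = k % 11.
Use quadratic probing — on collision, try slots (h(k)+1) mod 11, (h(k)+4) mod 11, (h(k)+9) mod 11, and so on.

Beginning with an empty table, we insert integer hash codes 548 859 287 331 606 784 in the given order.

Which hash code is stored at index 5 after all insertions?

Insert 548: h=9, slot 9 empty → index 9.
Insert 859: h=1, slot 1 empty → index 1.
Insert 287: h=1, slot 1 occupied → index 2.
Insert 331: h=1, slots 1,2 occupied → index 5.
Insert 606: h=1, slots 1,2,5 occupied → index 10.
Insert 784: h=3, slot 3 empty → index 3.
Table: [-, 859, 287, 784, -, 331, -, -, -, 548, 606]

331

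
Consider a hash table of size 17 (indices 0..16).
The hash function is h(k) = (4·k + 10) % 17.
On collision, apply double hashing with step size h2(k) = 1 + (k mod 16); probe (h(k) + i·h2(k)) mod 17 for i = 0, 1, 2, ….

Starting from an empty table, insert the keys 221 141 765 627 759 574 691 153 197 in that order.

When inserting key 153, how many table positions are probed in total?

221 hashes to 10; slot 10 is free -> place at 10.
141 hashes to 13; slot 13 is free -> place at 13.
765 hashes to 10, h2=14; 10 taken -> place at 7.
627 hashes to 2; slot 2 is free -> place at 2.
759 hashes to 3; slot 3 is free -> place at 3.
574 hashes to 11; slot 11 is free -> place at 11.
691 hashes to 3, h2=4; 3,7,11 taken -> place at 15.
153 hashes to 10, h2=10; 10,3,13 taken -> place at 6.
197 hashes to 16; slot 16 is free -> place at 16.
Table: [_, _, 627, 759, _, _, 153, 765, _, _, 221, 574, _, 141, _, 691, 197]

4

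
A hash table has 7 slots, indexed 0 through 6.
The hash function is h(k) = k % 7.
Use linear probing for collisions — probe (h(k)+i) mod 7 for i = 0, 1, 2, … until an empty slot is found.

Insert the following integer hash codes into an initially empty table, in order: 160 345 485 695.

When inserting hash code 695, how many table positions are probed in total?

3

160 hashes to 6; slot 6 is free -> place at 6.
345 hashes to 2; slot 2 is free -> place at 2.
485 hashes to 2; 2 taken -> place at 3.
695 hashes to 2; 2,3 taken -> place at 4.
Table: [., ., 345, 485, 695, ., 160]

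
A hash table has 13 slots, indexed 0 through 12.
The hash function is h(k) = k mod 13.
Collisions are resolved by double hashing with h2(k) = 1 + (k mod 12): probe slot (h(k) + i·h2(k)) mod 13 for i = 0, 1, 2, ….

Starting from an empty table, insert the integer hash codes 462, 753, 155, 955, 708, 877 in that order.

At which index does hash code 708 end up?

8

Insert 462: h=7, slot 7 empty -> index 7.
Insert 753: h=12, slot 12 empty -> index 12.
Insert 155: h=12, h2=12, slot 12 occupied -> index 11.
Insert 955: h=6, slot 6 empty -> index 6.
Insert 708: h=6, h2=1, slots 6,7 occupied -> index 8.
Insert 877: h=6, h2=2, slots 6,8 occupied -> index 10.
Table: [., ., ., ., ., ., 955, 462, 708, ., 877, 155, 753]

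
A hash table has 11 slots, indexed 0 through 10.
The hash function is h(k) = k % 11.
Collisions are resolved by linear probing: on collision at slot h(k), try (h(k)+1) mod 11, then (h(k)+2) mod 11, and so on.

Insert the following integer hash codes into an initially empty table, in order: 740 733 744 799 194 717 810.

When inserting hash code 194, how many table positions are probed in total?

4

740: h=3 -> slot 3
733: h=7 -> slot 7
744: h=7, probe 7,8 -> slot 8
799: h=7, probe 7,8,9 -> slot 9
194: h=7, probe 7,8,9,10 -> slot 10
717: h=2 -> slot 2
810: h=7, probe 7,8,9,10,0 -> slot 0
Table: [810, ., 717, 740, ., ., ., 733, 744, 799, 194]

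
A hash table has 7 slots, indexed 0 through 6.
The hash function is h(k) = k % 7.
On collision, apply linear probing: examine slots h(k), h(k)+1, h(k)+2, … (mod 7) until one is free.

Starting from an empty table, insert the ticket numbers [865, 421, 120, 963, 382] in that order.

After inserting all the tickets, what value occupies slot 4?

865 hashes to 4; slot 4 is free => place at 4.
421 hashes to 1; slot 1 is free => place at 1.
120 hashes to 1; 1 taken => place at 2.
963 hashes to 4; 4 taken => place at 5.
382 hashes to 4; 4,5 taken => place at 6.
Table: [_, 421, 120, _, 865, 963, 382]

865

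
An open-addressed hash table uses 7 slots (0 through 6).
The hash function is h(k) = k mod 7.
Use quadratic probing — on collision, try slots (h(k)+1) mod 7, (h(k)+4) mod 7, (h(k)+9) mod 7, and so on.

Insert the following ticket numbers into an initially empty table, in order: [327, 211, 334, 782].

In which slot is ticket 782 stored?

2

327 hashes to 5; slot 5 is free => place at 5.
211 hashes to 1; slot 1 is free => place at 1.
334 hashes to 5; 5 taken => place at 6.
782 hashes to 5; 5,6 taken => place at 2.
Table: [., 211, 782, ., ., 327, 334]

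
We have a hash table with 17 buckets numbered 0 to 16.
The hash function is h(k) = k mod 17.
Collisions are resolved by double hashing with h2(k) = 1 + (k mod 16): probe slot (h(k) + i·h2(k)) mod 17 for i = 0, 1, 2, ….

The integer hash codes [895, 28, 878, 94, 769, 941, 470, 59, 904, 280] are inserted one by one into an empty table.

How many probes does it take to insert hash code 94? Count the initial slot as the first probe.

895: h=11 -> slot 11
28: h=11, h2=13, probe 11,7 -> slot 7
878: h=11, h2=15, probe 11,9 -> slot 9
94: h=9, h2=15, probe 9,7,5 -> slot 5
769: h=4 -> slot 4
941: h=6 -> slot 6
470: h=11, h2=7, probe 11,1 -> slot 1
59: h=8 -> slot 8
904: h=3 -> slot 3
280: h=8, h2=9, probe 8,0 -> slot 0
Table: [280, 470, -, 904, 769, 94, 941, 28, 59, 878, -, 895, -, -, -, -, -]

3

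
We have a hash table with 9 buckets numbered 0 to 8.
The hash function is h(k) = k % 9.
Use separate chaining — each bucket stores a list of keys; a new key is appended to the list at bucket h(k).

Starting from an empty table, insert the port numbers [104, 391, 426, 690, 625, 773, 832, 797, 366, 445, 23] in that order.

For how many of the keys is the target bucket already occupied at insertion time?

104 -> bucket 5
391 -> bucket 4
426 -> bucket 3
690 -> bucket 6
625 -> bucket 4 (collision)
773 -> bucket 8
832 -> bucket 4 (collision)
797 -> bucket 5 (collision)
366 -> bucket 6 (collision)
445 -> bucket 4 (collision)
23 -> bucket 5 (collision)
Final buckets:
0: .
1: .
2: .
3: 426
4: 391 -> 625 -> 832 -> 445
5: 104 -> 797 -> 23
6: 690 -> 366
7: .
8: 773

6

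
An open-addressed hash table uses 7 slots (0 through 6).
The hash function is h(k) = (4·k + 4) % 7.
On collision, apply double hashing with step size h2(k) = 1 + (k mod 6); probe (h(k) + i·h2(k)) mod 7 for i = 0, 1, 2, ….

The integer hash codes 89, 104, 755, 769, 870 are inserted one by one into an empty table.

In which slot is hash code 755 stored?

6

Insert 89: h=3, slot 3 empty => index 3.
Insert 104: h=0, slot 0 empty => index 0.
Insert 755: h=0, h2=6, slot 0 occupied => index 6.
Insert 769: h=0, h2=2, slot 0 occupied => index 2.
Insert 870: h=5, slot 5 empty => index 5.
Table: [104, ., 769, 89, ., 870, 755]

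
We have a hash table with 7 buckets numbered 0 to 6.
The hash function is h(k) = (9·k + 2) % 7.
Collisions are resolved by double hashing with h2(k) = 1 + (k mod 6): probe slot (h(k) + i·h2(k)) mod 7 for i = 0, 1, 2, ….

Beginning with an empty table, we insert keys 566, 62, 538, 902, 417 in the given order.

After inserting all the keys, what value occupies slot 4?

Insert 566: h=0, slot 0 empty → index 0.
Insert 62: h=0, h2=3, slot 0 occupied → index 3.
Insert 538: h=0, h2=5, slot 0 occupied → index 5.
Insert 902: h=0, h2=3, slots 0,3 occupied → index 6.
Insert 417: h=3, h2=4, slots 3,0 occupied → index 4.
Table: [566, ., ., 62, 417, 538, 902]

417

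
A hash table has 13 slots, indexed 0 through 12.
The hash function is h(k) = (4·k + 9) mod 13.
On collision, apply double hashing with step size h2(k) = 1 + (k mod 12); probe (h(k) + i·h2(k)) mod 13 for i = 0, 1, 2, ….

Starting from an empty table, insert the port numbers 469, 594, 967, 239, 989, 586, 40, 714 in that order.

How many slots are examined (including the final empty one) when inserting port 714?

469: h=0 → slot 0
594: h=6 → slot 6
967: h=3 → slot 3
239: h=3, h2=12, probe 3,2 → slot 2
989: h=0, h2=6, probe 0,6,12 → slot 12
586: h=0, h2=11, probe 0,11 → slot 11
40: h=0, h2=5, probe 0,5 → slot 5
714: h=5, h2=7, probe 5,12,6,0,7 → slot 7
Table: [469, _, 239, 967, _, 40, 594, 714, _, _, _, 586, 989]

5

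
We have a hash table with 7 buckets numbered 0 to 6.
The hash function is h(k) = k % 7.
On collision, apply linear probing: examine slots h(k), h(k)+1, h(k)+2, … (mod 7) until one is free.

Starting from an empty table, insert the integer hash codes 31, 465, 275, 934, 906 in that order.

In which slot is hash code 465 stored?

31 hashes to 3; slot 3 is free => place at 3.
465 hashes to 3; 3 taken => place at 4.
275 hashes to 2; slot 2 is free => place at 2.
934 hashes to 3; 3,4 taken => place at 5.
906 hashes to 3; 3,4,5 taken => place at 6.
Table: [-, -, 275, 31, 465, 934, 906]

4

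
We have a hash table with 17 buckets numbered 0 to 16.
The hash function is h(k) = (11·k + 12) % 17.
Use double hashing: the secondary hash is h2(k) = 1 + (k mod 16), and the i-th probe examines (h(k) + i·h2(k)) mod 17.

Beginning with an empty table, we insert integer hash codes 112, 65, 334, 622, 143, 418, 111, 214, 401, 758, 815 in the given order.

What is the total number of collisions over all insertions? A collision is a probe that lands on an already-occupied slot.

8

Insert 112: h=3, slot 3 empty → index 3.
Insert 65: h=13, slot 13 empty → index 13.
Insert 334: h=14, slot 14 empty → index 14.
Insert 622: h=3, h2=15, slot 3 occupied → index 1.
Insert 143: h=4, slot 4 empty → index 4.
Insert 418: h=3, h2=3, slot 3 occupied → index 6.
Insert 111: h=9, slot 9 empty → index 9.
Insert 214: h=3, h2=7, slot 3 occupied → index 10.
Insert 401: h=3, h2=2, slot 3 occupied → index 5.
Insert 758: h=3, h2=7, slots 3,10 occupied → index 0.
Insert 815: h=1, h2=16, slots 1,0 occupied → index 16.
Table: [758, 622, _, 112, 143, 401, 418, _, _, 111, 214, _, _, 65, 334, _, 815]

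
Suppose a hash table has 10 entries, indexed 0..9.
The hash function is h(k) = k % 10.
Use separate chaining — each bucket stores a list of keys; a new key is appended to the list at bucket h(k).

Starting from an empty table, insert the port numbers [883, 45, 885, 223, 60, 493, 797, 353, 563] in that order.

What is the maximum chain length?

883 → bucket 3
45 → bucket 5
885 → bucket 5 (collision)
223 → bucket 3 (collision)
60 → bucket 0
493 → bucket 3 (collision)
797 → bucket 7
353 → bucket 3 (collision)
563 → bucket 3 (collision)
Final buckets:
0: 60
1: _
2: _
3: 883 -> 223 -> 493 -> 353 -> 563
4: _
5: 45 -> 885
6: _
7: 797
8: _
9: _

5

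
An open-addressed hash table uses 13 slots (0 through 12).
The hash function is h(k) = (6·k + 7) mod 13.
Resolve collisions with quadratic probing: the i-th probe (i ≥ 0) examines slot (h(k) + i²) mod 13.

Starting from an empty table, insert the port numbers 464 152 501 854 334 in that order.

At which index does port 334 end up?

5

464: h=9 => slot 9
152: h=9, probe 9,10 => slot 10
501: h=10, probe 10,11 => slot 11
854: h=9, probe 9,10,0 => slot 0
334: h=9, probe 9,10,0,5 => slot 5
Table: [854, —, —, —, —, 334, —, —, —, 464, 152, 501, —]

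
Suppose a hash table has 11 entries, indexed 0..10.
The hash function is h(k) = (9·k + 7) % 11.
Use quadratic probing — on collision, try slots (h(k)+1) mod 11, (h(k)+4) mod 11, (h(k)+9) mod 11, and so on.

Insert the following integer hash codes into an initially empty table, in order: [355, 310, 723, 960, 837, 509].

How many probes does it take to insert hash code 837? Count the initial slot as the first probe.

355 hashes to 1; slot 1 is free → place at 1.
310 hashes to 3; slot 3 is free → place at 3.
723 hashes to 2; slot 2 is free → place at 2.
960 hashes to 1; 1,2 taken → place at 5.
837 hashes to 5; 5 taken → place at 6.
509 hashes to 1; 1,2,5 taken → place at 10.
Table: [., 355, 723, 310, ., 960, 837, ., ., ., 509]

2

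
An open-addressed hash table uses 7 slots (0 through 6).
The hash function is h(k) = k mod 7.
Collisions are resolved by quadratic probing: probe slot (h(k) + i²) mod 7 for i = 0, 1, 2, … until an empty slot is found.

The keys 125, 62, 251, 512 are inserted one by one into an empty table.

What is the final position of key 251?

3

125 hashes to 6; slot 6 is free → place at 6.
62 hashes to 6; 6 taken → place at 0.
251 hashes to 6; 6,0 taken → place at 3.
512 hashes to 1; slot 1 is free → place at 1.
Table: [62, 512, -, 251, -, -, 125]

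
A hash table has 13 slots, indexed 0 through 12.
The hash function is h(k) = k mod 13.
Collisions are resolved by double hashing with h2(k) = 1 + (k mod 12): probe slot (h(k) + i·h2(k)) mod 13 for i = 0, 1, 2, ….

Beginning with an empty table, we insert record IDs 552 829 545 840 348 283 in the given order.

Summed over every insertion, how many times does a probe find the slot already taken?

2

552: h=6 -> slot 6
829: h=10 -> slot 10
545: h=12 -> slot 12
840: h=8 -> slot 8
348: h=10, h2=1, probe 10,11 -> slot 11
283: h=10, h2=8, probe 10,5 -> slot 5
Table: [., ., ., ., ., 283, 552, ., 840, ., 829, 348, 545]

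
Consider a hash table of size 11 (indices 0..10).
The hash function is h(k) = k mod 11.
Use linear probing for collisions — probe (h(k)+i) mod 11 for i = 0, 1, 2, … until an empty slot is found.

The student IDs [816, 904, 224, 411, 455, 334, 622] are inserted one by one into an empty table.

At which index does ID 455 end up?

816: h=2 -> slot 2
904: h=2, probe 2,3 -> slot 3
224: h=4 -> slot 4
411: h=4, probe 4,5 -> slot 5
455: h=4, probe 4,5,6 -> slot 6
334: h=4, probe 4,5,6,7 -> slot 7
622: h=6, probe 6,7,8 -> slot 8
Table: [∅, ∅, 816, 904, 224, 411, 455, 334, 622, ∅, ∅]

6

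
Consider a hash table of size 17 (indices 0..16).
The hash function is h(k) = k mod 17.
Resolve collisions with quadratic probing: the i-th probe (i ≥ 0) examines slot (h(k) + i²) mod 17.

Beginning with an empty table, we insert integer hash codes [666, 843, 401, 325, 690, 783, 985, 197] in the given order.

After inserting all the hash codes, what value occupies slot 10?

843

666: h=3 -> slot 3
843: h=10 -> slot 10
401: h=10, probe 10,11 -> slot 11
325: h=2 -> slot 2
690: h=10, probe 10,11,14 -> slot 14
783: h=1 -> slot 1
985: h=16 -> slot 16
197: h=10, probe 10,11,14,2,9 -> slot 9
Table: [., 783, 325, 666, ., ., ., ., ., 197, 843, 401, ., ., 690, ., 985]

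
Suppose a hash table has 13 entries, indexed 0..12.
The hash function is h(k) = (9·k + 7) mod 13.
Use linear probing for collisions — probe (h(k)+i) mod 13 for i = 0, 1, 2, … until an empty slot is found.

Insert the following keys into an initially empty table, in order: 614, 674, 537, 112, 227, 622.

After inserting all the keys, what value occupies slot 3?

614 hashes to 8; slot 8 is free => place at 8.
674 hashes to 2; slot 2 is free => place at 2.
537 hashes to 4; slot 4 is free => place at 4.
112 hashes to 1; slot 1 is free => place at 1.
227 hashes to 9; slot 9 is free => place at 9.
622 hashes to 2; 2 taken => place at 3.
Table: [., 112, 674, 622, 537, ., ., ., 614, 227, ., ., .]

622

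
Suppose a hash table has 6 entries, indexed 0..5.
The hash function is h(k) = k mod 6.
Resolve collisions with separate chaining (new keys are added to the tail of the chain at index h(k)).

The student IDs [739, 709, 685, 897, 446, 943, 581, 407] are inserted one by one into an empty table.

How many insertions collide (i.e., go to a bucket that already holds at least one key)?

4

739 → bucket 1
709 → bucket 1 (collision)
685 → bucket 1 (collision)
897 → bucket 3
446 → bucket 2
943 → bucket 1 (collision)
581 → bucket 5
407 → bucket 5 (collision)
Final buckets:
0: _
1: 739 -> 709 -> 685 -> 943
2: 446
3: 897
4: _
5: 581 -> 407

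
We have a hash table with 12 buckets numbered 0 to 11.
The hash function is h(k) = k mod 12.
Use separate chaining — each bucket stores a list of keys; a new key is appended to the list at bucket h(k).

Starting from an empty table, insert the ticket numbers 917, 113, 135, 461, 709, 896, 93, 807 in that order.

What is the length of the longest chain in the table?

3

917 -> bucket 5
113 -> bucket 5 (collision)
135 -> bucket 3
461 -> bucket 5 (collision)
709 -> bucket 1
896 -> bucket 8
93 -> bucket 9
807 -> bucket 3 (collision)
Final buckets:
0: .
1: 709
2: .
3: 135 -> 807
4: .
5: 917 -> 113 -> 461
6: .
7: .
8: 896
9: 93
10: .
11: .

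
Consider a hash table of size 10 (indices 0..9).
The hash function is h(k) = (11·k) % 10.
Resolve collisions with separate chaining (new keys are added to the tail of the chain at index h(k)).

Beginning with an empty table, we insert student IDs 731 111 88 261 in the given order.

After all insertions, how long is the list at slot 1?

731 → bucket 1
111 → bucket 1 (collision)
88 → bucket 8
261 → bucket 1 (collision)
Final buckets:
0: _
1: 731 -> 111 -> 261
2: _
3: _
4: _
5: _
6: _
7: _
8: 88
9: _

3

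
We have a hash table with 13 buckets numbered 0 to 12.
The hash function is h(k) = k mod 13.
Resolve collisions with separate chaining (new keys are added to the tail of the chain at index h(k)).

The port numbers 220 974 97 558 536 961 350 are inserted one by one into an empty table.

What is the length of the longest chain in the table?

5

Insert 220: h=12, bucket 12 empty -> new chain.
Insert 974: h=12, bucket 12 nonempty -> append to chain.
Insert 97: h=6, bucket 6 empty -> new chain.
Insert 558: h=12, bucket 12 nonempty -> append to chain.
Insert 536: h=3, bucket 3 empty -> new chain.
Insert 961: h=12, bucket 12 nonempty -> append to chain.
Insert 350: h=12, bucket 12 nonempty -> append to chain.
Final buckets:
0: -
1: -
2: -
3: 536
4: -
5: -
6: 97
7: -
8: -
9: -
10: -
11: -
12: 220 -> 974 -> 558 -> 961 -> 350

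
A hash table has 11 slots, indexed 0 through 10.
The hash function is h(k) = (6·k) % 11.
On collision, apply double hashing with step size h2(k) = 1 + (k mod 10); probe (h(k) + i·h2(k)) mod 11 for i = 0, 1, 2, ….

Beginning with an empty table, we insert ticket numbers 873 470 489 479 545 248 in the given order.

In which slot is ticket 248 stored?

1

873: h=2 => slot 2
470: h=4 => slot 4
489: h=8 => slot 8
479: h=3 => slot 3
545: h=3, h2=6, probe 3,9 => slot 9
248: h=3, h2=9, probe 3,1 => slot 1
Table: [—, 248, 873, 479, 470, —, —, —, 489, 545, —]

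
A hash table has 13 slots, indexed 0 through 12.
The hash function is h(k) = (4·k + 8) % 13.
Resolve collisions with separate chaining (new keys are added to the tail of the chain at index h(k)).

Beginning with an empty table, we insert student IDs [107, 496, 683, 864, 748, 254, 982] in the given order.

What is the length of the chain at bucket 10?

4

107 -> bucket 7
496 -> bucket 3
683 -> bucket 10
864 -> bucket 6
748 -> bucket 10 (collision)
254 -> bucket 10 (collision)
982 -> bucket 10 (collision)
Final buckets:
0: .
1: .
2: .
3: 496
4: .
5: .
6: 864
7: 107
8: .
9: .
10: 683 -> 748 -> 254 -> 982
11: .
12: .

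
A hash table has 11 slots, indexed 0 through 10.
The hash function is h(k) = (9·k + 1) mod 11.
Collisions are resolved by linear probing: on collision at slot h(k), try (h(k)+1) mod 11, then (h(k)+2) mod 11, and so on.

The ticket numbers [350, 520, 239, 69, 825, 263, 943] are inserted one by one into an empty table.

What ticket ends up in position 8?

350 hashes to 5; slot 5 is free => place at 5.
520 hashes to 6; slot 6 is free => place at 6.
239 hashes to 7; slot 7 is free => place at 7.
69 hashes to 6; 6,7 taken => place at 8.
825 hashes to 1; slot 1 is free => place at 1.
263 hashes to 3; slot 3 is free => place at 3.
943 hashes to 7; 7,8 taken => place at 9.
Table: [_, 825, _, 263, _, 350, 520, 239, 69, 943, _]

69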